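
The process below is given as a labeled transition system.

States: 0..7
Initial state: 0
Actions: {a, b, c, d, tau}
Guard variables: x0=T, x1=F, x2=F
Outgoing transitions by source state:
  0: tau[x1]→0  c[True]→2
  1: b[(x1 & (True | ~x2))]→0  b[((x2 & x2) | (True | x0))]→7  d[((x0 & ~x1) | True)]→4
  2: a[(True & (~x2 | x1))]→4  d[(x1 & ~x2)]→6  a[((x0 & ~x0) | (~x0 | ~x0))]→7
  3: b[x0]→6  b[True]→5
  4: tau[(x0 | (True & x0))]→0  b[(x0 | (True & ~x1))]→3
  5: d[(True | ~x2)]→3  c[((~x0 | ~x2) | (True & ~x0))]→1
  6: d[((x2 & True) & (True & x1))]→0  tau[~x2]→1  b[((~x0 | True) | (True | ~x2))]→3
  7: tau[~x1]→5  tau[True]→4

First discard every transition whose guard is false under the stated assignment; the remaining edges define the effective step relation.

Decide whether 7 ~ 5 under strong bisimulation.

Bisimulation quotient by refinement:
  round 0: {{0,1,2,3,4,5,6,7}}
  round 1: {{0},{1},{2},{3},{4,6},{5},{7}}
  round 2: {{0},{1},{2},{3},{4},{5},{6},{7}}
Fixed point at round 3; 8 class(es).
class of 7: {7}; class of 5: {5}

Answer: NOT BISIMILAR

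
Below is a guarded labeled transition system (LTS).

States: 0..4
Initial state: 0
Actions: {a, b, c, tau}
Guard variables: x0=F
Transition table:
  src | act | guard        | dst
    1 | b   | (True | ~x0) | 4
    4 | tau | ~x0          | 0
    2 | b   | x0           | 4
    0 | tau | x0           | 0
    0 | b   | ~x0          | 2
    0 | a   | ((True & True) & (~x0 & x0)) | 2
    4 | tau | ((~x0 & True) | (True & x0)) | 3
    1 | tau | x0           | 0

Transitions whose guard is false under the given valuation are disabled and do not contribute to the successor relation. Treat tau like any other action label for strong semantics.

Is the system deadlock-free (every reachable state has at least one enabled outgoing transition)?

Reach set: {0,2}
  0: b→2  [1 exit(s)]
  2: ∅  [no exit]
Path to 2: b

Answer: DEADLOCK at state 2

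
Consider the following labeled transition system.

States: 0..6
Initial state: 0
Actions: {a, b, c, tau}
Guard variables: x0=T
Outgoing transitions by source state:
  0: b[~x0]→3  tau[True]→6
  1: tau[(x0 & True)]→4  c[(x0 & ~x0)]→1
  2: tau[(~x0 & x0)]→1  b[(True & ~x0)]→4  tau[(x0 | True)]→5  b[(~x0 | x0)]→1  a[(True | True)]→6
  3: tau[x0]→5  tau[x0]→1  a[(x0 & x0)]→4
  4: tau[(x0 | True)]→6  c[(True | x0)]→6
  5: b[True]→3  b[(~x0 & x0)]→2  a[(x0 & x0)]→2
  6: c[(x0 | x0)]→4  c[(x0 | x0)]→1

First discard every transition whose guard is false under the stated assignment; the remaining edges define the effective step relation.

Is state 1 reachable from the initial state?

14 transition(s) survive guard evaluation.
depth 0: {0}
depth 1: {6}  now seen {0,6}
depth 2: {1,4}  now seen {0,1,4,6}
Reachable = {0,1,4,6}
Path to 1: tau·c

Answer: REACHABLE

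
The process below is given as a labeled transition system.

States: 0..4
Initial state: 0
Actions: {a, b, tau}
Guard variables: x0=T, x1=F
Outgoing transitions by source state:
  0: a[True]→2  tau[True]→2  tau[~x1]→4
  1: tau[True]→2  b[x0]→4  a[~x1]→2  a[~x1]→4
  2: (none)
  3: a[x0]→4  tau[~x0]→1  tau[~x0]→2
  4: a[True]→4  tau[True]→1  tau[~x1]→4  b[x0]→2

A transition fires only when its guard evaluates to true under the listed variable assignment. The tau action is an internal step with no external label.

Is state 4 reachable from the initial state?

Answer: REACHABLE

Working:
12 transition(s) survive guard evaluation.
depth 0: {0}
depth 1: {2,4}  total {0,2,4}
depth 2: {1}  total {0,1,2,4}
Reachable = {0,1,2,4}
witness 4: tau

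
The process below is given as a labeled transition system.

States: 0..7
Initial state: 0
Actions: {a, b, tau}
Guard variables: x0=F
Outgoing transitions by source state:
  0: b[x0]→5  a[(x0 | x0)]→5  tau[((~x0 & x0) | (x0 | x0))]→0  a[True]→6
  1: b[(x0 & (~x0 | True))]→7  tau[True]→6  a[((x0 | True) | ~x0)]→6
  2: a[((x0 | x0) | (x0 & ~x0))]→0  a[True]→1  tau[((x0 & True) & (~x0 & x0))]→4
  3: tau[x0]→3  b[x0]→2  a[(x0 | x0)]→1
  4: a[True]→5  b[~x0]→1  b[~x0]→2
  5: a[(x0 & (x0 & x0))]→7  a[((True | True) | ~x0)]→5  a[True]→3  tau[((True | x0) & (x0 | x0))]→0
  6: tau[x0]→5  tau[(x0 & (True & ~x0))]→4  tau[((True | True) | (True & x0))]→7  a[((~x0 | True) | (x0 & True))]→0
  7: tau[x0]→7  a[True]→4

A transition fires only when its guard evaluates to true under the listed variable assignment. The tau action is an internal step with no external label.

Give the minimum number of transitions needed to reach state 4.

Answer: 3

Trace:
Layered search for 4:
  depth 0: {0}
  depth 1: {6}
  depth 2: {7}
  depth 3: {4}
depth(4)=3, e.g. a·tau·a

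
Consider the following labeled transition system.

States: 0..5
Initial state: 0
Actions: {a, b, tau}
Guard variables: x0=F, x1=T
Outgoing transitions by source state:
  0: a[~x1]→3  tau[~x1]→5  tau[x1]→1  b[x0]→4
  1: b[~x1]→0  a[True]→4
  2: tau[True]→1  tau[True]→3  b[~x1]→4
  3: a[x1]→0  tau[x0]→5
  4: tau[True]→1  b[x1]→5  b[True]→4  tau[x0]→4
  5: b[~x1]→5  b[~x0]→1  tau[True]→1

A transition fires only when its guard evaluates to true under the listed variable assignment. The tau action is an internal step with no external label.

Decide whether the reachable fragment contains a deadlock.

Answer: DEADLOCK-FREE

Analysis:
R = {0,1,4,5}
  0: tau→1  [1 out]
  1: a→4  [1 out]
  4: b→4  b→5  tau→1  [3 out]
  5: b→1  tau→1  [2 out]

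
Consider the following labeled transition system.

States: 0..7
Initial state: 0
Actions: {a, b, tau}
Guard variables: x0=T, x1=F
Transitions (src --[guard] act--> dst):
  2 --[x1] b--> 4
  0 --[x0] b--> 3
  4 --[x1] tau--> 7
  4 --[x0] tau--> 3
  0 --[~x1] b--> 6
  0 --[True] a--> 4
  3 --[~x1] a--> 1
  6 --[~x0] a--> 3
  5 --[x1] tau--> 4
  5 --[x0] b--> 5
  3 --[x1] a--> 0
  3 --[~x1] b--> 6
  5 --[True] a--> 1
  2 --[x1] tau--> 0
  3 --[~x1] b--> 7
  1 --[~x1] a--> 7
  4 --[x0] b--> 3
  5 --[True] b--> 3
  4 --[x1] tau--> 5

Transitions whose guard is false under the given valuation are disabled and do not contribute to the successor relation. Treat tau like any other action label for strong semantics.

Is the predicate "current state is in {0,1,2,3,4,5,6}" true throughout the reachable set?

Answer: INVARIANT VIOLATED at state 7

Trace:
Inv-set: {0,1,2,3,4,5,6}
R = {0,1,3,4,6,7}
  0: ok
  1: ok
  3: ok
  4: ok
  6: ok
  7: outside
reach 7 via b·b — violates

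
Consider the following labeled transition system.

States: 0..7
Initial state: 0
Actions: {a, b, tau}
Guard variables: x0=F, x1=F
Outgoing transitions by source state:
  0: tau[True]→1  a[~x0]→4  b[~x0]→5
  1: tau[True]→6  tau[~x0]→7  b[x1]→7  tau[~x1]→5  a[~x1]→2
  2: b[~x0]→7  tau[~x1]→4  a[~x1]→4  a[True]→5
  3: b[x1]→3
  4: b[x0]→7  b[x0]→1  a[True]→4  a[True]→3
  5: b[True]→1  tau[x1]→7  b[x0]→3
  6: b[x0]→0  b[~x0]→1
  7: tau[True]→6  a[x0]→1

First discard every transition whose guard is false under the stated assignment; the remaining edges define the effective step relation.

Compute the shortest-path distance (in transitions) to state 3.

Answer: 2

Working:
Breadth-first toward 3:
  L0 = {0}
  L1 = {1,4,5}
  L2 = {2,3,6,7}
first hit 3 at d=2 via a·a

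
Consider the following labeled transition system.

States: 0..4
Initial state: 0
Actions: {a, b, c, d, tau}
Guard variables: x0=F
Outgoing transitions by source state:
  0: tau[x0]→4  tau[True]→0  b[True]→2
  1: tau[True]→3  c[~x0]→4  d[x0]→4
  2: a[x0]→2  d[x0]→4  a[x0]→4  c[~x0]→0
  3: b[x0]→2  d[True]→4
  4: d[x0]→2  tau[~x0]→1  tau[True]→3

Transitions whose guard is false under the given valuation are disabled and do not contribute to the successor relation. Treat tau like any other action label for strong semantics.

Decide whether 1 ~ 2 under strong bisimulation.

Compute ~ classes (split until stable):
  π0 = {{0,1,2,3,4}}
  π1 = {{0},{1},{2},{3},{4}}
Fixed point at round 2; 5 class(es).
1∈{1}, 2∈{2}

Answer: NOT BISIMILAR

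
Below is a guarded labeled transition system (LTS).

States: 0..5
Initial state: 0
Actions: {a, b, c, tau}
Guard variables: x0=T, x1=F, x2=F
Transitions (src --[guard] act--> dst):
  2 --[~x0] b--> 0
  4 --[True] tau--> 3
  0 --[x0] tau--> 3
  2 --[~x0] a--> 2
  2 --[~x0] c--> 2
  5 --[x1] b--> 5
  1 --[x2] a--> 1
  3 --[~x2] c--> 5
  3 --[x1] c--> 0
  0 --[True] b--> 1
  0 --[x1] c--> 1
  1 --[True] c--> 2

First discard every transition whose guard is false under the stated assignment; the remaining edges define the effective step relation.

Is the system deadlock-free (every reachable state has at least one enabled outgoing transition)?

Reachable = {0,1,2,3,5}
  0: b→1  tau→3  [deg 2]
  1: c→2  [deg 1]
  2: ∅  [STUCK]
  3: c→5  [deg 1]
  5: ∅  [STUCK]
trace reaching 2: b·c

Answer: DEADLOCK at state 2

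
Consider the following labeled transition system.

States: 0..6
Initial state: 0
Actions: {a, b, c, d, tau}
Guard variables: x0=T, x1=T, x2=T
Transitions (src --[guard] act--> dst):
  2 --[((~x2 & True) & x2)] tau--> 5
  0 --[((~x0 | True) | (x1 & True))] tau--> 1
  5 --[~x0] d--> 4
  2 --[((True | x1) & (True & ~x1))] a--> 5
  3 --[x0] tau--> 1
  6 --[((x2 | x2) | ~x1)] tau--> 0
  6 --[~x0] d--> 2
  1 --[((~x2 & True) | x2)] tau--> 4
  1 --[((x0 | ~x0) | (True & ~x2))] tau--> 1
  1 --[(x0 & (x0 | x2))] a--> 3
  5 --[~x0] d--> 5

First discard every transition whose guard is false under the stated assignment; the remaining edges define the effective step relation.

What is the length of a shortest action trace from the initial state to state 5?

Layered search for 5:
  Layer 0: {0}
  Layer 1: {1}
  Layer 2: {3,4}
5 never appears.

Answer: UNREACHABLE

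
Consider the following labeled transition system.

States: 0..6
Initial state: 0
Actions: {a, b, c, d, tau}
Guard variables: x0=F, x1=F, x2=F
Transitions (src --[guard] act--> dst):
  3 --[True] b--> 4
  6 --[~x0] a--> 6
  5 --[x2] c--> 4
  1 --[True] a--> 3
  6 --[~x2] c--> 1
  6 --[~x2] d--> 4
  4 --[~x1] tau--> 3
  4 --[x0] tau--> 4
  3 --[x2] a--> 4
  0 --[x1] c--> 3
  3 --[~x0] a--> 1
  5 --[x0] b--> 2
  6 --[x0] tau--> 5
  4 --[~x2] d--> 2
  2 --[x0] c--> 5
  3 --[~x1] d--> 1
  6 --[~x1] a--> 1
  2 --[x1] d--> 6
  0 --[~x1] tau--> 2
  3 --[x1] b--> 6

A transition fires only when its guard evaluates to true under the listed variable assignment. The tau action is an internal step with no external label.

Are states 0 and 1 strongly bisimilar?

Answer: NOT BISIMILAR

Trace:
Refine partition for ~:
  π0 = {{0,1,2,3,4,5,6}}
  π1 = {{0},{1},{2,5},{3},{4},{6}}
6 equivalence class(es) (converged in 2)
0∈{0}, 1∈{1}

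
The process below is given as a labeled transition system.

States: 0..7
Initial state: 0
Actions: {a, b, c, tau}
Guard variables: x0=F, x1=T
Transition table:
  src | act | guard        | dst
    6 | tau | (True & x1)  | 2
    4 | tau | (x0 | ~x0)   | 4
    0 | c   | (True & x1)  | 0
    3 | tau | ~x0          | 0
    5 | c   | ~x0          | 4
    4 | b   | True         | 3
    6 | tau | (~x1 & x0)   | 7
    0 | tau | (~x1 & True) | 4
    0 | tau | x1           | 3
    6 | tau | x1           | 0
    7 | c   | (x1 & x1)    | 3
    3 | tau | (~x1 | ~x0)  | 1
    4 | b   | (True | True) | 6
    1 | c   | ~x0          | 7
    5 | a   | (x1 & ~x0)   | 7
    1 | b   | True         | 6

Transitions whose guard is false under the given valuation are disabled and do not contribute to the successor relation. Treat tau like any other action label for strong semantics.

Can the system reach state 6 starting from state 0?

Guard filter leaves 14 enabled edge(s).
depth 0: {0}
depth 1: {3}  now seen {0,3}
depth 2: {1}  now seen {0,1,3}
depth 3: {6,7}  now seen {0,1,3,6,7}
depth 4: {2}  now seen {0,1,2,3,6,7}
Reachable = {0,1,2,3,6,7}
trace reaching 6: tau·tau·b

Answer: REACHABLE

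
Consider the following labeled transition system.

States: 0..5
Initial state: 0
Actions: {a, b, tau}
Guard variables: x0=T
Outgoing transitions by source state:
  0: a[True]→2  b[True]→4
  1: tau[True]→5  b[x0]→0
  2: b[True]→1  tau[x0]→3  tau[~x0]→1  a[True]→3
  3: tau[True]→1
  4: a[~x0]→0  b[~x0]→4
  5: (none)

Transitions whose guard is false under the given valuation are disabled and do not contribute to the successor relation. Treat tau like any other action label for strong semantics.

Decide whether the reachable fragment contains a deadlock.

Reach set: {0,1,2,3,4,5}
  0: a→2  b→4  [2 exit(s)]
  1: b→0  tau→5  [2 exit(s)]
  2: a→3  b→1  tau→3  [3 exit(s)]
  3: tau→1  [1 exit(s)]
  4: ∅  [deadlock]
  5: ∅  [deadlock]
Path to 4: b

Answer: DEADLOCK at state 4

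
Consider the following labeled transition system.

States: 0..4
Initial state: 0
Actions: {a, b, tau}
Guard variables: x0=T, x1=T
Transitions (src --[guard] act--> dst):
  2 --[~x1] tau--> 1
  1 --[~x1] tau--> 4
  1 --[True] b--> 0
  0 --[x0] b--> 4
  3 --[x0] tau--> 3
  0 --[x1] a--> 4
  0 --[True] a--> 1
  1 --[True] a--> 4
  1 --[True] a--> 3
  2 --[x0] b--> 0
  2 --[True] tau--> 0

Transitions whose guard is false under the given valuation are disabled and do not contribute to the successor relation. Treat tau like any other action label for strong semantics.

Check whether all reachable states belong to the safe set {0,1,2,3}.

Allowed set {0,1,2,3}
Reach set: {0,1,3,4}
  0: safe
  1: safe
  3: safe
  4: VIOLATES
counterexample path to 4: b

Answer: INVARIANT VIOLATED at state 4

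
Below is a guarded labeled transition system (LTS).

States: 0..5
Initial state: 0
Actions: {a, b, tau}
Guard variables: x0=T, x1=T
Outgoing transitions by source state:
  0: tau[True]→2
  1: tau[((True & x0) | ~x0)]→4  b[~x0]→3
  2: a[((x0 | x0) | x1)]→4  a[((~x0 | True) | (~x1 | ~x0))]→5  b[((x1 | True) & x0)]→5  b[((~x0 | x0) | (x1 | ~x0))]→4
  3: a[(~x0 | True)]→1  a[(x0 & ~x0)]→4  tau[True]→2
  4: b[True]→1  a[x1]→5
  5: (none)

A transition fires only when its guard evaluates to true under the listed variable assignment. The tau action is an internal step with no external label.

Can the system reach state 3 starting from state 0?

After dropping false guards: 10 live edges.
L0 = {0}
L1 = {2}  now seen {0,2}
L2 = {4,5}  now seen {0,2,4,5}
L3 = {1}  now seen {0,1,2,4,5}
Reachable = {0,1,2,4,5}

Answer: UNREACHABLE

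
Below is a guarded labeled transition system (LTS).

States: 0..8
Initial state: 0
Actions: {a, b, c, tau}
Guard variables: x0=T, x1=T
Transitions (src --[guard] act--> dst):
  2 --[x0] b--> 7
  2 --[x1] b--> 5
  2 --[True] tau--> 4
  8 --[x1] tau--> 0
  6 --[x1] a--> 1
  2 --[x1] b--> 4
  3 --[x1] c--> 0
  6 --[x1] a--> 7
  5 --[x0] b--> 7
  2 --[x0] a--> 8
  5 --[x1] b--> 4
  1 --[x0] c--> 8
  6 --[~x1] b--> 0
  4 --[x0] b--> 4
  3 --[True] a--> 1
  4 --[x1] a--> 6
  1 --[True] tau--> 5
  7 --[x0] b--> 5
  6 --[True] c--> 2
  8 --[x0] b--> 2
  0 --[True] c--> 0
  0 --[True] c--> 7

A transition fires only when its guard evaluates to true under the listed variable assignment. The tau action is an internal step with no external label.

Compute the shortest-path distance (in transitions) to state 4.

Answer: 3

Trace:
Breadth-first toward 4:
  depth 0: {0}
  depth 1: {7}
  depth 2: {5}
  depth 3: {4}
4 enters at depth 3; path c·b·b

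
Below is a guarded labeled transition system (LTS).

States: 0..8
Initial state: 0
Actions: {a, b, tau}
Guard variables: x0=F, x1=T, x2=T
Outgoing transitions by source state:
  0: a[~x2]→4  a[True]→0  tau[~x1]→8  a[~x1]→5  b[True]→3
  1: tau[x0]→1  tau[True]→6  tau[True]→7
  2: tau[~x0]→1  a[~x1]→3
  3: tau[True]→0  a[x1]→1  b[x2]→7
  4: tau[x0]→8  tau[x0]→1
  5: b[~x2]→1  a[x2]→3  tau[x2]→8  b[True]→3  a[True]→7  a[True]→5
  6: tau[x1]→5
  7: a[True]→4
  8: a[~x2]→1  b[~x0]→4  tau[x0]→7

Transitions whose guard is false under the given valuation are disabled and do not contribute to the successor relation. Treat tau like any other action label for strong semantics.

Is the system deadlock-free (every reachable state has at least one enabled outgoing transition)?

Answer: DEADLOCK at state 4

Working:
Reach set: {0,1,3,4,5,6,7,8}
  0: a→0  b→3  [deg 2]
  1: tau→6  tau→7  [deg 2]
  3: a→1  b→7  tau→0  [deg 3]
  4: ∅  [no exit]
  5: a→3  a→5  a→7  b→3  tau→8  [deg 5]
  6: tau→5  [deg 1]
  7: a→4  [deg 1]
  8: b→4  [deg 1]
trace reaching 4: b·b·a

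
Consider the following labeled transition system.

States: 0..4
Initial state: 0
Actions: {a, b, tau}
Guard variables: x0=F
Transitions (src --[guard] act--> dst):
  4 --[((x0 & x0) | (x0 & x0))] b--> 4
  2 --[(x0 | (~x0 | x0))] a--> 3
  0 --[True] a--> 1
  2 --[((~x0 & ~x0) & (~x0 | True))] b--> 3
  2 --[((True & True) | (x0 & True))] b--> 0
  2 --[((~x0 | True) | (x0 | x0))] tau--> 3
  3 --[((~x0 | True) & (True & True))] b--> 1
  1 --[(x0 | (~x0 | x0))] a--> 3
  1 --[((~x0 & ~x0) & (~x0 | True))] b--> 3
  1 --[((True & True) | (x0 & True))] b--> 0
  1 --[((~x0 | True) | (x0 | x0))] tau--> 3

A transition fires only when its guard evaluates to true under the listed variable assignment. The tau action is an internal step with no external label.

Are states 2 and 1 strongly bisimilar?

Bisimulation quotient by refinement:
  P[0] = {{0,1,2,3,4}}
  P[1] = {{0},{1,2},{3},{4}}
Fixed point at round 2; 4 class(es).
class of 2: {1,2}; class of 1: {1,2}

Answer: BISIMILAR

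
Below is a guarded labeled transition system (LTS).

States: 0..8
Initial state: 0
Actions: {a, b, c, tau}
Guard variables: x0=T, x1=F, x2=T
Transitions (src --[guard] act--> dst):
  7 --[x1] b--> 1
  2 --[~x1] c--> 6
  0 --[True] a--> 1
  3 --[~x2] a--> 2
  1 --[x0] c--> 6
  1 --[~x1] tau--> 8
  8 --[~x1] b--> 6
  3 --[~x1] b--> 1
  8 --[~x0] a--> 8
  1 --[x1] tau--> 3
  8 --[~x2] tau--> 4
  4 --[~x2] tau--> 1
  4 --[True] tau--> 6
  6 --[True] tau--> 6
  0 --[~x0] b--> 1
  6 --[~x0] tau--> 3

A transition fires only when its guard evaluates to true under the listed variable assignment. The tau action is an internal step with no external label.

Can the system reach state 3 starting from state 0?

Answer: UNREACHABLE

Working:
8 transition(s) survive guard evaluation.
depth 0: {0}
depth 1: {1}  total {0,1}
depth 2: {6,8}  total {0,1,6,8}
R = {0,1,6,8}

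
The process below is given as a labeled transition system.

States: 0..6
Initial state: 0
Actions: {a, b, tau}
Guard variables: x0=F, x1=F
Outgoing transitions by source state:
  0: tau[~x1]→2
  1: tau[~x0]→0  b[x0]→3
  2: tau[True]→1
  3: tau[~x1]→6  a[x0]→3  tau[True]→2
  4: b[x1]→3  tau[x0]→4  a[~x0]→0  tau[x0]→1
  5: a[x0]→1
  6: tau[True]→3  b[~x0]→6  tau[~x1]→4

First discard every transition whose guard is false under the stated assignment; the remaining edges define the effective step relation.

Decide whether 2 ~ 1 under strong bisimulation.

Answer: BISIMILAR

Analysis:
Refine partition for ~:
  π0 = {{0,1,2,3,4,5,6}}
  π1 = {{0,1,2,3},{4},{5},{6}}
  π2 = {{0,1,2},{3},{4},{5},{6}}
Fixed point at round 3; 5 class(es).
2∈{0,1,2}, 1∈{0,1,2}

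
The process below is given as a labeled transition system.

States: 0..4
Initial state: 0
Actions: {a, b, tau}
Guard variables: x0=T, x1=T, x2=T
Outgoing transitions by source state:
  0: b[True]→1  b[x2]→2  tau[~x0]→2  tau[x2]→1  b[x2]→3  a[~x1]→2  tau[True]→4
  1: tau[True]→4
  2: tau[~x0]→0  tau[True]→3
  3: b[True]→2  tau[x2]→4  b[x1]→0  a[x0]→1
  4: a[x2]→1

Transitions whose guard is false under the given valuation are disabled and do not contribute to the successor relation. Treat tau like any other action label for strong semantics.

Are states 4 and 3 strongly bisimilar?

Answer: NOT BISIMILAR

Working:
Bisimulation quotient by refinement:
  round 0: {{0,1,2,3,4}}
  round 1: {{0},{1,2},{3},{4}}
  round 2: {{0},{1},{2},{3},{4}}
Fixed point at round 3; 5 class(es).
class of 4: {4}; class of 3: {3}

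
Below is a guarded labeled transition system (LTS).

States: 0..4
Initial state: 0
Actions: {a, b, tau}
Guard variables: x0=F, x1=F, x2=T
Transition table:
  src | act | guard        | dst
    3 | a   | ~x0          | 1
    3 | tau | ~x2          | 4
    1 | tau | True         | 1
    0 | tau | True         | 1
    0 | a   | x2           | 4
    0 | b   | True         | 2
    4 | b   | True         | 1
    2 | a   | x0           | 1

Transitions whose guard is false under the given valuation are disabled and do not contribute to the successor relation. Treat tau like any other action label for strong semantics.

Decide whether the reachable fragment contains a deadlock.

Answer: DEADLOCK at state 2

Working:
Reachable = {0,1,2,4}
  0: a→4  b→2  tau→1  [3 exit(s)]
  1: tau→1  [1 exit(s)]
  2: ∅  [STUCK]
  4: b→1  [1 exit(s)]
witness 2: b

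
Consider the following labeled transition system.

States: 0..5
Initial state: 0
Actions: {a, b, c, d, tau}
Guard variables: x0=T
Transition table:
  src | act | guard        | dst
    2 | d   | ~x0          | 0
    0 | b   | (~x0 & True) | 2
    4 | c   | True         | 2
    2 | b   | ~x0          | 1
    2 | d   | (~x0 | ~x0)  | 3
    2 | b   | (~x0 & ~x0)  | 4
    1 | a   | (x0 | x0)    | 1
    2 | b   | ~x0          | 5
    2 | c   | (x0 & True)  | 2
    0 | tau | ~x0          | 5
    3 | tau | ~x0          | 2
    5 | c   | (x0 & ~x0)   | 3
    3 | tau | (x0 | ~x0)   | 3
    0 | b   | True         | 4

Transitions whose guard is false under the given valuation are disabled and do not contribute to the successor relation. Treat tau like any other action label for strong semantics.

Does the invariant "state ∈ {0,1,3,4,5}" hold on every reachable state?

Safe = {0,1,3,4,5}
Reachable = {0,2,4}
  0: ok
  2: outside
  4: ok
counterexample path to 2: b·c

Answer: INVARIANT VIOLATED at state 2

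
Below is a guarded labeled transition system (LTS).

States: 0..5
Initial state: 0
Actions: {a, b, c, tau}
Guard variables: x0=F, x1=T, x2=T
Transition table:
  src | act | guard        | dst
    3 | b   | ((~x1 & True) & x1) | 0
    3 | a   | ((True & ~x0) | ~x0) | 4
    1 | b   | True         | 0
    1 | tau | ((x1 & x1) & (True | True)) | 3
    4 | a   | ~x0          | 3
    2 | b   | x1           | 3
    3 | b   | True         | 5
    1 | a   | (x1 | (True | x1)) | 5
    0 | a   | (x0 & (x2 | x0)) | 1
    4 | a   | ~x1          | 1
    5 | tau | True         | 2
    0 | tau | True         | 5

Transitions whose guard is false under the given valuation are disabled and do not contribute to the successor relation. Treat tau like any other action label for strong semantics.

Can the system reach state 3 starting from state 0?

9 transition(s) survive guard evaluation.
Layer 0: {0}
Layer 1: {5}  total {0,5}
Layer 2: {2}  total {0,2,5}
Layer 3: {3}  total {0,2,3,5}
Layer 4: {4}  total {0,2,3,4,5}
Reach set: {0,2,3,4,5}
Path to 3: tau·tau·b

Answer: REACHABLE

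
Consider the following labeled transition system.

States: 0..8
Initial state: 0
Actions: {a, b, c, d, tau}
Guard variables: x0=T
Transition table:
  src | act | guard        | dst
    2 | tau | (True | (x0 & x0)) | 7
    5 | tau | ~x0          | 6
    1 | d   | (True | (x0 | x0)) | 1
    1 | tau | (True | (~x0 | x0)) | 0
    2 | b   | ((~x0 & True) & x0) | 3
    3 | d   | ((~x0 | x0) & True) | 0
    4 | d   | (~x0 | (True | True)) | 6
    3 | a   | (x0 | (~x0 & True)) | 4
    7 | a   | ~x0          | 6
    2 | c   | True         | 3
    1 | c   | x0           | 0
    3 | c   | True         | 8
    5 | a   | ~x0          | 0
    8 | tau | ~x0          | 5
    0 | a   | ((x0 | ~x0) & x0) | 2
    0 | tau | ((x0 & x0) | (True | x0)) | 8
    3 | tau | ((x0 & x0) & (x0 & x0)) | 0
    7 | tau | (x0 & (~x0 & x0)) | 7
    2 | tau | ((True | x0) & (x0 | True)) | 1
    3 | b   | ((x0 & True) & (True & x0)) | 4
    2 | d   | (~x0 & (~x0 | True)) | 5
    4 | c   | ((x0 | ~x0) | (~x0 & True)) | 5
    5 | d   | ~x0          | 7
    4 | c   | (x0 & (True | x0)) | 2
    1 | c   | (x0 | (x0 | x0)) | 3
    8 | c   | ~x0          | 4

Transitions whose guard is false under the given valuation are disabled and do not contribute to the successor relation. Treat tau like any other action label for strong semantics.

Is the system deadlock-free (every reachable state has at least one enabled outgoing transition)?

Reach set: {0,1,2,3,4,5,6,7,8}
  0: a→2  tau→8  [2 out]
  1: c→0  c→3  d→1  tau→0  [4 out]
  2: c→3  tau→1  tau→7  [3 out]
  3: a→4  b→4  c→8  d→0  tau→0  [5 out]
  4: c→2  c→5  d→6  [3 out]
  5: ∅  [no exit]
  6: ∅  [no exit]
  7: ∅  [no exit]
  8: ∅  [no exit]
witness 5: a·c·a·c

Answer: DEADLOCK at state 5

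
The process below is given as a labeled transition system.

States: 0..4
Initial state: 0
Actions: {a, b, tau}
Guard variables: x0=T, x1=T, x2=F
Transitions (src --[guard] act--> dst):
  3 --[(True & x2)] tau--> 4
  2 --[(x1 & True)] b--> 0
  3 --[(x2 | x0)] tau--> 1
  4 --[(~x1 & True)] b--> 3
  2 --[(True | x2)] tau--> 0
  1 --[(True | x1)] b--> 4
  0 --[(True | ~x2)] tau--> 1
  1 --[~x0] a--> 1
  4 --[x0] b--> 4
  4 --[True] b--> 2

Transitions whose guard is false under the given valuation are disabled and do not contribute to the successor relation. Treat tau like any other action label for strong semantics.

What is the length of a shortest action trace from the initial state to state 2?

BFS to 2:
  L0 = {0}
  L1 = {1}
  L2 = {4}
  L3 = {2}
first hit 2 at d=3 via tau·b·b

Answer: 3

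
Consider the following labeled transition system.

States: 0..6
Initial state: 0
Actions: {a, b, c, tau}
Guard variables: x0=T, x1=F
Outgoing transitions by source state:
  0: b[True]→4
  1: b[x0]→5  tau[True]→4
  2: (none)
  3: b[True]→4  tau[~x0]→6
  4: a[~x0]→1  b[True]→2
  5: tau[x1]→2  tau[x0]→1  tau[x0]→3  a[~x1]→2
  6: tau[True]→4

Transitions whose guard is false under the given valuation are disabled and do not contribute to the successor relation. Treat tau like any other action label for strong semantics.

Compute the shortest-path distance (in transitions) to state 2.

Breadth-first toward 2:
  Layer 0: {0}
  Layer 1: {4}
  Layer 2: {2}
depth(2)=2, e.g. b·b

Answer: 2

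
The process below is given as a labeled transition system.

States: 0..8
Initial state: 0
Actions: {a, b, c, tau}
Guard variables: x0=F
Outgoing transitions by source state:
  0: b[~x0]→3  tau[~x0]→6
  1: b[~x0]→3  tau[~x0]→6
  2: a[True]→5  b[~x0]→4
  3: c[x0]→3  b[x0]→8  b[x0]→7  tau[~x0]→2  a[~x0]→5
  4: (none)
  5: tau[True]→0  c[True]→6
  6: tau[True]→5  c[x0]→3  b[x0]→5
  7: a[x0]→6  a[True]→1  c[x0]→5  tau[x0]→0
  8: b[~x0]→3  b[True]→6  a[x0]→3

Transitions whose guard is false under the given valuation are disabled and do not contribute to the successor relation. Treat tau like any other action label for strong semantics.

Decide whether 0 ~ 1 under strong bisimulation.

Answer: BISIMILAR

Trace:
Refine partition for ~:
  round 0: {{0,1,2,3,4,5,6,7,8}}
  round 1: {{0,1},{2},{3},{4},{5},{6},{7},{8}}
Fixed point at round 2; 8 class(es).
class of 0: {0,1}; class of 1: {0,1}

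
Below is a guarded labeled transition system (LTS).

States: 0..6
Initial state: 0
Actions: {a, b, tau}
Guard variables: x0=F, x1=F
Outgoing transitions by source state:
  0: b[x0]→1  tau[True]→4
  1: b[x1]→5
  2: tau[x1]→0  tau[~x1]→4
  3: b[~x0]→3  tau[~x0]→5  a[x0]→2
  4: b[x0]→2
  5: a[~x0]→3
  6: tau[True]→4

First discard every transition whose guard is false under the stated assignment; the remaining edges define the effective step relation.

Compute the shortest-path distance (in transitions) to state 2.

BFS to 2:
  Layer 0: {0}
  Layer 1: {4}
2 never appears.

Answer: UNREACHABLE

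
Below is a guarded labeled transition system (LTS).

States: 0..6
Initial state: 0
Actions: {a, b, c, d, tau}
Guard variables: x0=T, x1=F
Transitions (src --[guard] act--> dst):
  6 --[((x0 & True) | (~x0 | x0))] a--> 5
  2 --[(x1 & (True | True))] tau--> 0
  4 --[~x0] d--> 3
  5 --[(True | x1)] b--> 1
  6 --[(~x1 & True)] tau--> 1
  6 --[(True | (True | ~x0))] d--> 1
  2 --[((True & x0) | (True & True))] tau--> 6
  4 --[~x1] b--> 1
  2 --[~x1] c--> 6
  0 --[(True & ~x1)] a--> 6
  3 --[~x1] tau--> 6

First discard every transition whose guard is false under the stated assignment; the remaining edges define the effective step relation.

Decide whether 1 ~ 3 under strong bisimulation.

Compute ~ classes (split until stable):
  π0 = {{0,1,2,3,4,5,6}}
  π1 = {{0},{1},{2},{3},{4,5},{6}}
Fixed point at round 2; 6 class(es).
[1]={1}  [3]={3}

Answer: NOT BISIMILAR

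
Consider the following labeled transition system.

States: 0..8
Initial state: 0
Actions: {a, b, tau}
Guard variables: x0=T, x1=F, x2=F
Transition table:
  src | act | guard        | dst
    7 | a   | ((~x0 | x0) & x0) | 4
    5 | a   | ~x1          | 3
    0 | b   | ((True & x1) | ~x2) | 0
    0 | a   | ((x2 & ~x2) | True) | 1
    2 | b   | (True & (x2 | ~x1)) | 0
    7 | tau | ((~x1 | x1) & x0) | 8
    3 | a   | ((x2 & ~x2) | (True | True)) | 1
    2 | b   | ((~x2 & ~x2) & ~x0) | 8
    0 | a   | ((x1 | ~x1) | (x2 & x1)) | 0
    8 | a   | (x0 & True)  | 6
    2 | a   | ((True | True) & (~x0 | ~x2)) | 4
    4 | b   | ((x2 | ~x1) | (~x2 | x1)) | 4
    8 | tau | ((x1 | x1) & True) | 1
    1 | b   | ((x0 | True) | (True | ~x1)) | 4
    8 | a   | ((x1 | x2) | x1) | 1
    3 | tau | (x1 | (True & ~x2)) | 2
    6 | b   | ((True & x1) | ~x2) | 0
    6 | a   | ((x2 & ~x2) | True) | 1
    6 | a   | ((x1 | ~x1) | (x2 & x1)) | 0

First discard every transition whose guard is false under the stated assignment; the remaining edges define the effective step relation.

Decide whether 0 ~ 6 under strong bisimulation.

Bisimulation quotient by refinement:
  round 0: {{0,1,2,3,4,5,6,7,8}}
  round 1: {{0,2,6},{1,4},{3,7},{5,8}}
  round 2: {{0,6},{1,4},{2},{3},{5},{7},{8}}
Fixed point at round 3; 7 class(es).
class of 0: {0,6}; class of 6: {0,6}

Answer: BISIMILAR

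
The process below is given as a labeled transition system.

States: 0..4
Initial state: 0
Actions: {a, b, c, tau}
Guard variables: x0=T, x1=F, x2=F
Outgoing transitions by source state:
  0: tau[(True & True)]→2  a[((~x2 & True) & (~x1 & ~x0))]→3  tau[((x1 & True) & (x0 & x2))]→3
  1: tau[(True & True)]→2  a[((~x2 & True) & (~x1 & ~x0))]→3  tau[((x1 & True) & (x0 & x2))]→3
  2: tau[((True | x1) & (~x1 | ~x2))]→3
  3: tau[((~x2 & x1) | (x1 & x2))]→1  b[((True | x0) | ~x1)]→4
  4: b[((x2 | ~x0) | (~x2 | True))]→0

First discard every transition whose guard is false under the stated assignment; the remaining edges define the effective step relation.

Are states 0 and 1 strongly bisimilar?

Refine partition for ~:
  P[0] = {{0,1,2,3,4}}
  P[1] = {{0,1,2},{3,4}}
  P[2] = {{0,1},{2},{3},{4}}
Fixed point at round 3; 4 class(es).
class of 0: {0,1}; class of 1: {0,1}

Answer: BISIMILAR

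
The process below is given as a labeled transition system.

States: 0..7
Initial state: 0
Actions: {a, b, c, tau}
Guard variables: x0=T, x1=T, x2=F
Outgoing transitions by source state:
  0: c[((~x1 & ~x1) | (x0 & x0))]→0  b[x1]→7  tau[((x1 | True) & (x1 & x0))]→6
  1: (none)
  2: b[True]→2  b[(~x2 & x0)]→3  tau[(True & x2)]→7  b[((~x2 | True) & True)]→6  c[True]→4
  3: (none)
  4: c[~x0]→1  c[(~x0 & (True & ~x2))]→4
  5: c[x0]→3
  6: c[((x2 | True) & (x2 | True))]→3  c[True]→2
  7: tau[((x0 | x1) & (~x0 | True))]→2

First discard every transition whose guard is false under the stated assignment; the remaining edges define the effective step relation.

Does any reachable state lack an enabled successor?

Answer: DEADLOCK at state 3

Trace:
Reachable = {0,2,3,4,6,7}
  0: b→7  c→0  tau→6  [3 out]
  2: b→2  b→3  b→6  c→4  [4 out]
  3: ∅  [no exit]
  4: ∅  [no exit]
  6: c→2  c→3  [2 out]
  7: tau→2  [1 out]
trace reaching 3: tau·c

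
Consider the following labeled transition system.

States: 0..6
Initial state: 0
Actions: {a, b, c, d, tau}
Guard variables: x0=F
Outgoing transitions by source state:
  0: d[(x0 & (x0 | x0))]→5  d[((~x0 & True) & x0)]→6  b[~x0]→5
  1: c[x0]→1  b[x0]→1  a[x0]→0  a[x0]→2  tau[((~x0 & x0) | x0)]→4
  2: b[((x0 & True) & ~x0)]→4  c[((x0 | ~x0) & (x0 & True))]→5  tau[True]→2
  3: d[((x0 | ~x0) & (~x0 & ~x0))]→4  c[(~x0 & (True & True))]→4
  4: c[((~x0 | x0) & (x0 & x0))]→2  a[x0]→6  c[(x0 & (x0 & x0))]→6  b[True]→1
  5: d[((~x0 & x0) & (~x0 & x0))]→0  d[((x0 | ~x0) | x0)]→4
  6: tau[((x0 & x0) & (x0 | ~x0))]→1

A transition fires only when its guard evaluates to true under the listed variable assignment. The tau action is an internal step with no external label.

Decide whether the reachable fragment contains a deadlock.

R = {0,1,4,5}
  0: b→5  [1 exit(s)]
  1: ∅  [deadlock]
  4: b→1  [1 exit(s)]
  5: d→4  [1 exit(s)]
witness 1: b·d·b

Answer: DEADLOCK at state 1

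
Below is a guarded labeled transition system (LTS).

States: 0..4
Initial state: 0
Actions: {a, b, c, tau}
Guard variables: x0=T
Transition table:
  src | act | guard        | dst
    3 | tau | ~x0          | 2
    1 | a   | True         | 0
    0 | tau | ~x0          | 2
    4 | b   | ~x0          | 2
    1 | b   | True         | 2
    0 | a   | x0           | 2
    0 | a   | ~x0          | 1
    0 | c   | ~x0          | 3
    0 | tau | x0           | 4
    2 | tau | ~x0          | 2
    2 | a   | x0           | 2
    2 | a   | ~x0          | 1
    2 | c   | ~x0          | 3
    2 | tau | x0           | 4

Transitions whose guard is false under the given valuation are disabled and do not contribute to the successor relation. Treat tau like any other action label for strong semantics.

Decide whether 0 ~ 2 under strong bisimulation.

Answer: BISIMILAR

Trace:
Compute ~ classes (split until stable):
  round 0: {{0,1,2,3,4}}
  round 1: {{0,2},{1},{3,4}}
3 equivalence class(es) (converged in 2)
class of 0: {0,2}; class of 2: {0,2}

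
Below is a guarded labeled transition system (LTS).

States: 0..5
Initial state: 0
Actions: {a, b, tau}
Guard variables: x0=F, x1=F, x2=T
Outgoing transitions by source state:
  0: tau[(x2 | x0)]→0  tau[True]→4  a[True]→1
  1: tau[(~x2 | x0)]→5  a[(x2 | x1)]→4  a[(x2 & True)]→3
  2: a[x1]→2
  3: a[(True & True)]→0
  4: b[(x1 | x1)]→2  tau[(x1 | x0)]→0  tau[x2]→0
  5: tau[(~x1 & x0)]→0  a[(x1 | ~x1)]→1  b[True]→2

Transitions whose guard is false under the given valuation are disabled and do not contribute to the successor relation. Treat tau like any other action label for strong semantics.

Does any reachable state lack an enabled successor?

R = {0,1,3,4}
  0: a→1  tau→0  tau→4  [deg 3]
  1: a→3  a→4  [deg 2]
  3: a→0  [deg 1]
  4: tau→0  [deg 1]

Answer: DEADLOCK-FREE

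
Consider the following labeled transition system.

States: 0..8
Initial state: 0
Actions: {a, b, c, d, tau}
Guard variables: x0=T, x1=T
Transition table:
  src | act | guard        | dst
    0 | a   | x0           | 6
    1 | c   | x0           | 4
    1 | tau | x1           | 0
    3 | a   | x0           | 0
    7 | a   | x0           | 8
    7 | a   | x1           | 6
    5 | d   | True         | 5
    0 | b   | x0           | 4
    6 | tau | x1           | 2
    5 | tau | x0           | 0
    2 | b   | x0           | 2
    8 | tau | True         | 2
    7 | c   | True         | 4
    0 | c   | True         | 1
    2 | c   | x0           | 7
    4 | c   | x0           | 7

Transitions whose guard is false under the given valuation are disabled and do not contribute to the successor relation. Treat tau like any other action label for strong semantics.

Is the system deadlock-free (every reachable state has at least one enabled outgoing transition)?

Answer: DEADLOCK-FREE

Working:
R = {0,1,2,4,6,7,8}
  0: a→6  b→4  c→1  [3 out]
  1: c→4  tau→0  [2 out]
  2: b→2  c→7  [2 out]
  4: c→7  [1 out]
  6: tau→2  [1 out]
  7: a→6  a→8  c→4  [3 out]
  8: tau→2  [1 out]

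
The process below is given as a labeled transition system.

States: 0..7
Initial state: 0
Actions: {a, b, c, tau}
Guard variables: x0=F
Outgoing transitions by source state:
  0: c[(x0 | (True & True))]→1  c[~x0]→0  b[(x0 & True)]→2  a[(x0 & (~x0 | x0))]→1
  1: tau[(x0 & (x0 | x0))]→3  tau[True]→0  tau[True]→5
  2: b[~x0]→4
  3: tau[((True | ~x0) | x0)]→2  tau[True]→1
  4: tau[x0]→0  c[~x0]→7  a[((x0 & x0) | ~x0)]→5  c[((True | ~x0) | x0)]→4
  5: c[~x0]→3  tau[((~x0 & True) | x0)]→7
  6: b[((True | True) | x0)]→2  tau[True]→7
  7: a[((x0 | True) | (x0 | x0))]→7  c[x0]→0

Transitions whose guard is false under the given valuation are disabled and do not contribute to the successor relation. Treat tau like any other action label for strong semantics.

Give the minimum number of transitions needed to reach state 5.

Layered search for 5:
  depth 0: {0}
  depth 1: {1}
  depth 2: {5}
depth(5)=2, e.g. c·tau

Answer: 2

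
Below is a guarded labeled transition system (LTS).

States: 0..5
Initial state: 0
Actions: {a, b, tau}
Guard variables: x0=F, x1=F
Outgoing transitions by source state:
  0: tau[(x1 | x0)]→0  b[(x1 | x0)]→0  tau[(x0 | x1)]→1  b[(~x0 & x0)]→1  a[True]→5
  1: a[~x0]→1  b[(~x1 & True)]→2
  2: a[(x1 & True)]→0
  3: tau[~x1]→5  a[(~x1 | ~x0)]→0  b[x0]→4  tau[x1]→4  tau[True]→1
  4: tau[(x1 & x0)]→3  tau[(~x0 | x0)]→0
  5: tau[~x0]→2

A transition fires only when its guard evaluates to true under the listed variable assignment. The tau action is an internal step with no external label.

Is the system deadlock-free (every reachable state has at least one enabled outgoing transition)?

Reachable = {0,2,5}
  0: a→5  [1 out]
  2: ∅  [STUCK]
  5: tau→2  [1 out]
trace reaching 2: a·tau

Answer: DEADLOCK at state 2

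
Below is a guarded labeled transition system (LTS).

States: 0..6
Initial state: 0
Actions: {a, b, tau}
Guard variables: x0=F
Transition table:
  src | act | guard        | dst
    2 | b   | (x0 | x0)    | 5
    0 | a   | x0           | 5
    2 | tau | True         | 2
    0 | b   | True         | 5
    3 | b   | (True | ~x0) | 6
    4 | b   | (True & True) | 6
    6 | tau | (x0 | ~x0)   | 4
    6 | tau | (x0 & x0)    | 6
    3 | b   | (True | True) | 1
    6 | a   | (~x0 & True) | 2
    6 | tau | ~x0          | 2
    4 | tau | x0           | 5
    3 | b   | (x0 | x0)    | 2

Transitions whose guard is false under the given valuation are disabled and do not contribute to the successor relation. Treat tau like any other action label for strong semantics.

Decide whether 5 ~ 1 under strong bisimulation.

Answer: BISIMILAR

Working:
Bisimulation quotient by refinement:
  round 0: {{0,1,2,3,4,5,6}}
  round 1: {{0,3,4},{1,5},{2},{6}}
  round 2: {{0},{1,5},{2},{3},{4},{6}}
6 equivalence class(es) (converged in 3)
5∈{1,5}, 1∈{1,5}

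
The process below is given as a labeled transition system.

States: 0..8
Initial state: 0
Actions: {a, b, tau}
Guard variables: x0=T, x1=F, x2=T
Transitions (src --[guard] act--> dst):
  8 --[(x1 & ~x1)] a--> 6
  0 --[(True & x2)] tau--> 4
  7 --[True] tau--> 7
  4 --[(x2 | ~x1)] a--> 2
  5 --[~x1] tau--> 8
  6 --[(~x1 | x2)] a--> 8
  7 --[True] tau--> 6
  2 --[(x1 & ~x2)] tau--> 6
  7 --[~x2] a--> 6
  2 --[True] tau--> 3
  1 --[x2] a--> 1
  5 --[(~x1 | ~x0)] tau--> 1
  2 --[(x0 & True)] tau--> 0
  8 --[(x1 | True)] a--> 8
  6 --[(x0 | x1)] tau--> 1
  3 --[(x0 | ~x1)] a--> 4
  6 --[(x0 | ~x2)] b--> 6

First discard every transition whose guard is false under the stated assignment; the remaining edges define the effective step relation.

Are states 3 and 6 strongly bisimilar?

Answer: NOT BISIMILAR

Trace:
Compute ~ classes (split until stable):
  π0 = {{0,1,2,3,4,5,6,7,8}}
  π1 = {{0,2,5,7},{1,3,4,8},{6}}
  π2 = {{0,5},{1,3,8},{2},{4},{6},{7}}
  π3 = {{0},{1,8},{2},{3},{4},{5},{6},{7}}
stable after 4 split(s): 8 block(s)
3∈{3}, 6∈{6}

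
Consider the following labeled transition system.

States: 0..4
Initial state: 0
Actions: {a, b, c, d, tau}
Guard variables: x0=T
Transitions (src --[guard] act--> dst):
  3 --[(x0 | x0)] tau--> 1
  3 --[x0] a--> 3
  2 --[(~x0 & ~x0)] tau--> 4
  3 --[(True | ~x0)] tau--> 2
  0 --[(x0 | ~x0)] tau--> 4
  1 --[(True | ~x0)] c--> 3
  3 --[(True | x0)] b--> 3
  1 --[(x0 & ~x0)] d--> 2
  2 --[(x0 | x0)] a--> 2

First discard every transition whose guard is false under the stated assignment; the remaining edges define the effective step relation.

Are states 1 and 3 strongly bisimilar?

Answer: NOT BISIMILAR

Analysis:
Bisimulation quotient by refinement:
  round 0: {{0,1,2,3,4}}
  round 1: {{0},{1},{2},{3},{4}}
Fixed point at round 2; 5 class(es).
1∈{1}, 3∈{3}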